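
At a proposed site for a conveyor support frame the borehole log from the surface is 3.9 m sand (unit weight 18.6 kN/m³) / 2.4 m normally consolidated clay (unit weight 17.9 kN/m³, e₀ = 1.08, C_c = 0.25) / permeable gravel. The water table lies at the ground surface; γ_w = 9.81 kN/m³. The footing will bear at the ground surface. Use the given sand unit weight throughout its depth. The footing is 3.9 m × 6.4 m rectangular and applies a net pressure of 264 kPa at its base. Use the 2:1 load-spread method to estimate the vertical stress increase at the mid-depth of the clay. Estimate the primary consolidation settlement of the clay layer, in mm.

S_c ≈ 112 mm

Mid-depth of clay below the ground surface: z = 3.9 + 2.4/2 = 5.1 m.
Total vertical stress at mid-clay: σ_v = 18.6×3.9 + 17.9×1.2 = 94.02 kPa.
Pore pressure: u = 9.81×(5.1 − 0) = 50.031 kPa.
Initial effective stress: σ'_0 = σ_v − u = 94.02 − 50.031 = 43.989 kPa.
Stress increase at mid-clay by the 2:1 spreading method:
Δσ = qBL/((B+z)(L+z)) = 264×3.9×6.4/((3.9+5.1)(6.4+5.1)) = 63.666 kPa
Final effective stress: σ'_f = σ'_0 + Δσ = 43.989 + 63.666 = 107.66 kPa.
Normally consolidated clay, so the full stress increment lies on the virgin compression line:
S_c = C_c·H/(1+e₀)·log₁₀(σ'_f/σ'_0) = 0.25×2.4/(1+1.08)×log₁₀(107.66/43.989)
    = 0.28846 × 0.38871 = 0.1121 m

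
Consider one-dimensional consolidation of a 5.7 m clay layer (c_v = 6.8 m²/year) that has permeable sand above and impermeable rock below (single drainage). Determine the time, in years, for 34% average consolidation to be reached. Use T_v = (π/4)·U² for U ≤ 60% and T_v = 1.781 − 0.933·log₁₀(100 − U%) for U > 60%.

Drainage path length: H_d = H = 5.7 m (single drainage).
U ≤ 60%: T_v = (π/4)·U² = (π/4)×0.34² = 0.090792.
t = T_v·H_d²/c_v = 0.090792×5.7²/6.8 = 0.4338 years.

t ≈ 0.434 years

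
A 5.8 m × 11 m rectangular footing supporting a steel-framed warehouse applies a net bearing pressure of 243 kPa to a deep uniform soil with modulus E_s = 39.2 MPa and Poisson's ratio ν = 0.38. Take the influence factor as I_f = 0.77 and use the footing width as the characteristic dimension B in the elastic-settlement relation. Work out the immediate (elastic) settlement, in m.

Immediate (elastic) settlement: S_e = q·B·(1−ν²)/E_s · I_f.
E_s = 39.2 MPa = 39200 kPa.
S_e = 243 × 5.8 × (1 − 0.38²) / 39200 × 0.77
    = 243 × 5.8 × 0.8556 / 39200 × 0.77
    = 0.02369 m

S_e ≈ 0.0237 m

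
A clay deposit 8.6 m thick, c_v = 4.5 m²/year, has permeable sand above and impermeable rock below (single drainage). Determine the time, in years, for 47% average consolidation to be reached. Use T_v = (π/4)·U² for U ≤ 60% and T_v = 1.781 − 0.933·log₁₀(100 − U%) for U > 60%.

t ≈ 2.85 years

Drainage path length: H_d = H = 8.6 m (single drainage).
U ≤ 60%: T_v = (π/4)·U² = (π/4)×0.47² = 0.17349.
t = T_v·H_d²/c_v = 0.17349×8.6²/4.5 = 2.851 years.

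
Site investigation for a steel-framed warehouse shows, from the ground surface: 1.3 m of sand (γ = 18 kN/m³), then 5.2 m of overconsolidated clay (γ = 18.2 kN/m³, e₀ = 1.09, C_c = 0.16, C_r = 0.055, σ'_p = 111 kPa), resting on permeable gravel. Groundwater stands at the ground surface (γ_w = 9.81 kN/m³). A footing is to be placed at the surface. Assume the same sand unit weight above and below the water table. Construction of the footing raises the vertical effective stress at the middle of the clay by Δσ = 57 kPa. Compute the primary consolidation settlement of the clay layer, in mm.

S_c ≈ 60.2 mm

Mid-depth of clay below the ground surface: z = 1.3 + 5.2/2 = 3.9 m.
Total vertical stress at mid-clay: σ_v = 18×1.3 + 18.2×2.6 = 70.72 kPa.
Pore pressure: u = 9.81×(3.9 − 0) = 38.259 kPa.
Initial effective stress: σ'_0 = σ_v − u = 70.72 − 38.259 = 32.461 kPa.
Final effective stress: σ'_f = 32.461 + 57 = 89.461 kPa.
σ'_f = 89.461 ≤ σ'_p = 111 kPa, so the clay remains overconsolidated and only the recompression index applies:
S_c = C_r·H/(1+e₀)·log₁₀(σ'_f/σ'_0) = 0.055×5.2/2.09×log₁₀(89.461/32.461)
    = 0.13684 × 0.44027 = 0.06025 m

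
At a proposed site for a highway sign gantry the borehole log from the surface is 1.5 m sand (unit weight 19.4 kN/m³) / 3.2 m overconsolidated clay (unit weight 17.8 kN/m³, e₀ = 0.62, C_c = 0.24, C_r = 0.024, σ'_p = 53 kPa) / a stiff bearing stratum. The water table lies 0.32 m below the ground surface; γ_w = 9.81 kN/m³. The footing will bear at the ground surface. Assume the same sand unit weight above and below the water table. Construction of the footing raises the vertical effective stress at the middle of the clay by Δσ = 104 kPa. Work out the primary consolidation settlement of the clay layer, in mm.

S_c ≈ 203 mm

Mid-depth of clay below the ground surface: z = 1.5 + 3.2/2 = 3.1 m.
Total vertical stress at mid-clay: σ_v = 19.4×1.5 + 17.8×1.6 = 57.58 kPa.
Pore pressure: u = 9.81×(3.1 − 0.32) = 27.272 kPa.
Initial effective stress: σ'_0 = σ_v − u = 57.58 − 27.272 = 30.308 kPa.
Final effective stress: σ'_f = 30.308 + 104 = 134.31 kPa.
σ'_f = 134.31 > σ'_p = 53 kPa, so the stress path crosses the preconsolidation pressure — recompression up to σ'_p, then virgin compression beyond:
S_c = H/(1+e₀)·[C_r·log₁₀(σ'_p/σ'_0) + C_c·log₁₀(σ'_f/σ'_p)]
    = 3.2/1.62 × [0.024×log₁₀(53/30.308) + 0.24×log₁₀(134.31/53)]
    = 1.9753 × [0.0058252 + 0.09692] = 0.203 m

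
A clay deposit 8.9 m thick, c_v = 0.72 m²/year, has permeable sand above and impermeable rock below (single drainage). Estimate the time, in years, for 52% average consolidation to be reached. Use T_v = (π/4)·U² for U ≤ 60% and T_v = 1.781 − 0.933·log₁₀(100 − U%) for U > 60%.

t ≈ 23.4 years

Drainage path length: H_d = H = 8.9 m (single drainage).
U ≤ 60%: T_v = (π/4)·U² = (π/4)×0.52² = 0.21237.
t = T_v·H_d²/c_v = 0.21237×8.9²/0.72 = 23.36 years.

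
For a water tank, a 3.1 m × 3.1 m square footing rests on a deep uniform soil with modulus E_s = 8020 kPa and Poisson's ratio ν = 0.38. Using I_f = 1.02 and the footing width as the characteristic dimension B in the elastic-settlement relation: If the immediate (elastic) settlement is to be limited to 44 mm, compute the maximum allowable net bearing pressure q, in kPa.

S_e = q·B·(1−ν²)/E_s · I_f  ⇒  q = S_e·E_s / (B·(1−ν²)·I_f).
q = 0.044 × 8020 / (3.1 × 0.8556 × 1.02) = 130.4 kPa

q ≈ 130 kPa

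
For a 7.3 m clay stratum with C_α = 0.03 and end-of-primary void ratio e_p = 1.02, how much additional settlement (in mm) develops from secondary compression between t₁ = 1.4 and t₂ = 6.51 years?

Secondary compression: S_s = C_α·H/(1+e_p)·log₁₀(t₂/t₁)
S_s = 0.03×7.3/(1+1.02)×log₁₀(6.51/1.4)
    = 0.1084 × 0.6675 = 0.07236 m

S_s ≈ 72.4 mm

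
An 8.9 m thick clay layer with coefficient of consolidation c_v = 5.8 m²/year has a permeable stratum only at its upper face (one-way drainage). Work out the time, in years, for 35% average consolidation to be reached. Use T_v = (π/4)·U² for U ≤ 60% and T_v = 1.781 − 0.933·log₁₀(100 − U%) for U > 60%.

t ≈ 1.31 years

Drainage path length: H_d = H = 8.9 m (single drainage).
U ≤ 60%: T_v = (π/4)·U² = (π/4)×0.35² = 0.096211.
t = T_v·H_d²/c_v = 0.096211×8.9²/5.8 = 1.314 years.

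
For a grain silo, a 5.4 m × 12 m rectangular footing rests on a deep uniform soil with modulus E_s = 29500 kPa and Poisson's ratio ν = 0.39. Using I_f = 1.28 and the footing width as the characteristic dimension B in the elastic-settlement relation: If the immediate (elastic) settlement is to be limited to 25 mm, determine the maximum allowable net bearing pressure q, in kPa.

q ≈ 126 kPa

S_e = q·B·(1−ν²)/E_s · I_f  ⇒  q = S_e·E_s / (B·(1−ν²)·I_f).
q = 0.025 × 29500 / (5.4 × 0.8479 × 1.28) = 125.8 kPa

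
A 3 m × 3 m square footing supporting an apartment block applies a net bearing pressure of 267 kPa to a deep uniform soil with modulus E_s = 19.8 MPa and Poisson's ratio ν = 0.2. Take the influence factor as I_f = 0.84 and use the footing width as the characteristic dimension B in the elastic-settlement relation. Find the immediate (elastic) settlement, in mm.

S_e ≈ 32.6 mm

Immediate (elastic) settlement: S_e = q·B·(1−ν²)/E_s · I_f.
E_s = 19.8 MPa = 19800 kPa.
S_e = 267 × 3 × (1 − 0.2²) / 19800 × 0.84
    = 267 × 3 × 0.96 / 19800 × 0.84
    = 0.03262 m = 32.62 mm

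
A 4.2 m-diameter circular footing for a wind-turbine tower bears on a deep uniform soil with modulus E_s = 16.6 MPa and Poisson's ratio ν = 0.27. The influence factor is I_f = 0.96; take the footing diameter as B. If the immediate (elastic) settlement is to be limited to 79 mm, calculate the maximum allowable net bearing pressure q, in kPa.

E_s = 16.6 MPa = 16600 kPa.
S_e = q·B·(1−ν²)/E_s · I_f  ⇒  q = S_e·E_s / (B·(1−ν²)·I_f).
q = 0.079 × 16600 / (4.2 × 0.9271 × 0.96) = 350.8 kPa

q ≈ 351 kPa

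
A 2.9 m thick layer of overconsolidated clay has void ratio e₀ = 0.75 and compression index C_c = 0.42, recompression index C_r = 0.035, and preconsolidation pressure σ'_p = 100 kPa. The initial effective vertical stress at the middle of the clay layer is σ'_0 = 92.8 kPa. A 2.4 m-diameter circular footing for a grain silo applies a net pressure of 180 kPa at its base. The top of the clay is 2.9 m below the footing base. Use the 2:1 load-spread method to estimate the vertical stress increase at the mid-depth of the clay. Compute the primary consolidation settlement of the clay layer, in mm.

S_c ≈ 45.6 mm

Mid-depth of clay below the footing base: z = 2.9 + 2.9/2 = 4.35 m.
Stress increase at mid-clay by the 2:1 spreading method:
Δσ ≈ qD²/(D+z)² = 180×2.4²/(2.4+4.35)² = 22.756 kPa
Final effective stress: σ'_f = 92.8 + 22.756 = 115.56 kPa.
σ'_f = 115.56 > σ'_p = 100 kPa, so the stress path crosses the preconsolidation pressure — recompression up to σ'_p, then virgin compression beyond:
S_c = H/(1+e₀)·[C_r·log₁₀(σ'_p/σ'_0) + C_c·log₁₀(σ'_f/σ'_p)]
    = 2.9/1.75 × [0.035×log₁₀(100/92.8) + 0.42×log₁₀(115.56/100)]
    = 1.6571 × [0.0011358 + 0.026379] = 0.04559 m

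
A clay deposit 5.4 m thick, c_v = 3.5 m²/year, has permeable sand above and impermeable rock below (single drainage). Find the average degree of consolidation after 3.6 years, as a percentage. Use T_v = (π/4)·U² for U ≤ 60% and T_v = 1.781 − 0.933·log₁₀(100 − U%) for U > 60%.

U ≈ 72.1 %

Drainage path length: H_d = H = 5.4 m (single drainage).
T_v = c_v·t/H_d² = 3.5×3.6/5.4² = 0.4321.
T_v = 0.4321 corresponds to the U > 60% branch:
U = 1 − 10^((1.781 − T_v)/0.933)/100 = 0.7209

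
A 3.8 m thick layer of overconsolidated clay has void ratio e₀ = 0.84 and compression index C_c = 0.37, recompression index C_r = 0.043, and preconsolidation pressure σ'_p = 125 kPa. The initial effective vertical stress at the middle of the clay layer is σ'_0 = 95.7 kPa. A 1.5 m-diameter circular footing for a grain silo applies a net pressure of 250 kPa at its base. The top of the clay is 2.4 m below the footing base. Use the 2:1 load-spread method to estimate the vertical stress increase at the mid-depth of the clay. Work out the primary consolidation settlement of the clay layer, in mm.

S_c ≈ 6.21 mm

Mid-depth of clay below the footing base: z = 2.4 + 3.8/2 = 4.3 m.
Stress increase at mid-clay by the 2:1 spreading method:
Δσ ≈ qD²/(D+z)² = 250×1.5²/(1.5+4.3)² = 16.721 kPa
Final effective stress: σ'_f = 95.7 + 16.721 = 112.42 kPa.
σ'_f = 112.42 ≤ σ'_p = 125 kPa, so the clay remains overconsolidated and only the recompression index applies:
S_c = C_r·H/(1+e₀)·log₁₀(σ'_f/σ'_0) = 0.043×3.8/1.84×log₁₀(112.42/95.7)
    = 0.088804 × 0.069932 = 0.00621 m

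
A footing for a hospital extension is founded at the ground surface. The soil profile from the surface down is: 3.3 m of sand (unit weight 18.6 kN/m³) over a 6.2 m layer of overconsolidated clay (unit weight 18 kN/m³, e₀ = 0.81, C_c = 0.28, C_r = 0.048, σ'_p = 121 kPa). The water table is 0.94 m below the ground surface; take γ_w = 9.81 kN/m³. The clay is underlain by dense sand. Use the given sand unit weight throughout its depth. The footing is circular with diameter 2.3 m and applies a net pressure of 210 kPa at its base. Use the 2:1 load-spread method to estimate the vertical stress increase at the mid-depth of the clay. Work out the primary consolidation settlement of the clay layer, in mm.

S_c ≈ 14.8 mm

Mid-depth of clay below the ground surface: z = 3.3 + 6.2/2 = 6.4 m.
Total vertical stress at mid-clay: σ_v = 18.6×3.3 + 18×3.1 = 117.18 kPa.
Pore pressure: u = 9.81×(6.4 − 0.94) = 53.563 kPa.
Initial effective stress: σ'_0 = σ_v − u = 117.18 − 53.563 = 63.617 kPa.
Stress increase at mid-clay by the 2:1 spreading method:
Δσ ≈ qD²/(D+z)² = 210×2.3²/(2.3+6.4)² = 14.677 kPa
Final effective stress: σ'_f = 63.617 + 14.677 = 78.294 kPa.
σ'_f = 78.294 ≤ σ'_p = 121 kPa, so the clay remains overconsolidated and only the recompression index applies:
S_c = C_r·H/(1+e₀)·log₁₀(σ'_f/σ'_0) = 0.048×6.2/1.81×log₁₀(78.294/63.617)
    = 0.16442 × 0.090155 = 0.01482 m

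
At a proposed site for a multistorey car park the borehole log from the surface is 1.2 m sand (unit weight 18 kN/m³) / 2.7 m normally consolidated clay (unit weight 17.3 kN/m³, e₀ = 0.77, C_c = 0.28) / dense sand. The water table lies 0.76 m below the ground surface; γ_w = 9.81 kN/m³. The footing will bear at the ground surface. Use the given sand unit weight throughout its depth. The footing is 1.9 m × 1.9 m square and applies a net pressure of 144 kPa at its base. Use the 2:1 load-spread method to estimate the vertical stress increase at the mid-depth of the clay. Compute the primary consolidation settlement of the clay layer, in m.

S_c ≈ 0.125 m

Mid-depth of clay below the ground surface: z = 1.2 + 2.7/2 = 2.55 m.
Total vertical stress at mid-clay: σ_v = 18×1.2 + 17.3×1.35 = 44.955 kPa.
Pore pressure: u = 9.81×(2.55 − 0.76) = 17.56 kPa.
Initial effective stress: σ'_0 = σ_v − u = 44.955 − 17.56 = 27.395 kPa.
Stress increase at mid-clay by the 2:1 spreading method:
Δσ = qBL/((B+z)(L+z)) = 144×1.9×1.9/((1.9+2.55)(1.9+2.55)) = 26.251 kPa
Final effective stress: σ'_f = σ'_0 + Δσ = 27.395 + 26.251 = 53.646 kPa.
Normally consolidated clay, so the full stress increment lies on the virgin compression line:
S_c = C_c·H/(1+e₀)·log₁₀(σ'_f/σ'_0) = 0.28×2.7/(1+0.77)×log₁₀(53.646/27.395)
    = 0.42712 × 0.29187 = 0.1247 m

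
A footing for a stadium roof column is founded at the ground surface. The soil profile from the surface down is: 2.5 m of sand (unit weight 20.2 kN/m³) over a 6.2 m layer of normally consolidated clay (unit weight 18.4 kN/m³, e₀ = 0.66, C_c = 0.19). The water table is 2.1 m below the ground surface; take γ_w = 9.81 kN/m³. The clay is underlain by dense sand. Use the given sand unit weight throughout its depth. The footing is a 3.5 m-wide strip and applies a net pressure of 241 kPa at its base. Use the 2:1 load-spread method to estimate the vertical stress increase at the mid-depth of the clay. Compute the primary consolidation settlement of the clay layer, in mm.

S_c ≈ 252 mm

Mid-depth of clay below the ground surface: z = 2.5 + 6.2/2 = 5.6 m.
Total vertical stress at mid-clay: σ_v = 20.2×2.5 + 18.4×3.1 = 107.54 kPa.
Pore pressure: u = 9.81×(5.6 − 2.1) = 34.335 kPa.
Initial effective stress: σ'_0 = σ_v − u = 107.54 − 34.335 = 73.205 kPa.
Stress increase at mid-clay by the 2:1 spreading method:
Δσ = qB/(B+z) = 241×3.5/(3.5+5.6) = 92.692 kPa
Final effective stress: σ'_f = σ'_0 + Δσ = 73.205 + 92.692 = 165.9 kPa.
Normally consolidated clay, so the full stress increment lies on the virgin compression line:
S_c = C_c·H/(1+e₀)·log₁₀(σ'_f/σ'_0) = 0.19×6.2/(1+0.66)×log₁₀(165.9/73.205)
    = 0.70964 × 0.35531 = 0.2521 m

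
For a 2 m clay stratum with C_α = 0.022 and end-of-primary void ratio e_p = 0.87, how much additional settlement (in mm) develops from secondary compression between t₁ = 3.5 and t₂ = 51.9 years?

Secondary compression: S_s = C_α·H/(1+e_p)·log₁₀(t₂/t₁)
S_s = 0.022×2/(1+0.87)×log₁₀(51.9/3.5)
    = 0.02353 × 1.171 = 0.02756 m

S_s ≈ 27.6 mm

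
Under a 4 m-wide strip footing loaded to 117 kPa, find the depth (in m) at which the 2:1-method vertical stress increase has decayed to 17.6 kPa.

z ≈ 22.6 m

2:1 spreading — at depth z the loaded area has grown by z in each plan dimension:
qB/(B+z) = Δσ_z ⇒ z = qB/Δσ_z − B = 117×4/17.6 − 4 = 22.59 m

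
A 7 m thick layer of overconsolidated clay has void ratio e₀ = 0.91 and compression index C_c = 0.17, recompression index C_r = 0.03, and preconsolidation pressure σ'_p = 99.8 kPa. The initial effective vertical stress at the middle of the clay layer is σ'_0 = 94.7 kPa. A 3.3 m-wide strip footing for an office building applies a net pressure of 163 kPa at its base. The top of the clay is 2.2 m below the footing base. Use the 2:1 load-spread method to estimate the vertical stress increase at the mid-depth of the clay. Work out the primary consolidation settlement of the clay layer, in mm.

S_c ≈ 121 mm

Mid-depth of clay below the footing base: z = 2.2 + 7/2 = 5.7 m.
Stress increase at mid-clay by the 2:1 spreading method:
Δσ = qB/(B+z) = 163×3.3/(3.3+5.7) = 59.767 kPa
Final effective stress: σ'_f = 94.7 + 59.767 = 154.47 kPa.
σ'_f = 154.47 > σ'_p = 99.8 kPa, so the stress path crosses the preconsolidation pressure — recompression up to σ'_p, then virgin compression beyond:
S_c = H/(1+e₀)·[C_r·log₁₀(σ'_p/σ'_0) + C_c·log₁₀(σ'_f/σ'_p)]
    = 7/1.91 × [0.03×log₁₀(99.8/94.7) + 0.17×log₁₀(154.47/99.8)]
    = 3.6649 × [0.00068342 + 0.032251] = 0.1207 m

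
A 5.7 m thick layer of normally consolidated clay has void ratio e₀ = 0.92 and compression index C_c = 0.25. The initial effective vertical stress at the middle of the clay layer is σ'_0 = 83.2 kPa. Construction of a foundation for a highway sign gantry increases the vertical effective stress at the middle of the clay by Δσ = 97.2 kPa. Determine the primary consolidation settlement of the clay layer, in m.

S_c ≈ 0.249 m

Final effective stress: σ'_f = σ'_0 + Δσ = 83.2 + 97.2 = 180.4 kPa.
Normally consolidated clay, so the full stress increment lies on the virgin compression line:
S_c = C_c·H/(1+e₀)·log₁₀(σ'_f/σ'_0) = 0.25×5.7/(1+0.92)×log₁₀(180.4/83.2)
    = 0.74219 × 0.33611 = 0.2495 m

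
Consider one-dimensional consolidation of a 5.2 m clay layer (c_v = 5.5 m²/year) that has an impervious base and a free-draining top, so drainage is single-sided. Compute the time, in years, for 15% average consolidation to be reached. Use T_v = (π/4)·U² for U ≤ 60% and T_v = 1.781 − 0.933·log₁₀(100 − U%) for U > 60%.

Drainage path length: H_d = H = 5.2 m (single drainage).
U ≤ 60%: T_v = (π/4)·U² = (π/4)×0.15² = 0.017671.
t = T_v·H_d²/c_v = 0.017671×5.2²/5.5 = 0.08688 years.

t ≈ 0.0869 years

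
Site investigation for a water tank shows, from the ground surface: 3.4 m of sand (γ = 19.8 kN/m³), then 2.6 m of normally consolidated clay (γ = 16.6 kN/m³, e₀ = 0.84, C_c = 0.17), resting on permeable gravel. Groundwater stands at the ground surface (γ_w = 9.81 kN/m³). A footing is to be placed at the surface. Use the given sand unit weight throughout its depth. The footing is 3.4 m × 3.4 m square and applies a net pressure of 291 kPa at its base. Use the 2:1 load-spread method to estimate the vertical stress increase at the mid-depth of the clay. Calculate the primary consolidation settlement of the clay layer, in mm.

S_c ≈ 82.2 mm

Mid-depth of clay below the ground surface: z = 3.4 + 2.6/2 = 4.7 m.
Total vertical stress at mid-clay: σ_v = 19.8×3.4 + 16.6×1.3 = 88.9 kPa.
Pore pressure: u = 9.81×(4.7 − 0) = 46.107 kPa.
Initial effective stress: σ'_0 = σ_v − u = 88.9 − 46.107 = 42.793 kPa.
Stress increase at mid-clay by the 2:1 spreading method:
Δσ = qBL/((B+z)(L+z)) = 291×3.4×3.4/((3.4+4.7)(3.4+4.7)) = 51.272 kPa
Final effective stress: σ'_f = σ'_0 + Δσ = 42.793 + 51.272 = 94.065 kPa.
Normally consolidated clay, so the full stress increment lies on the virgin compression line:
S_c = C_c·H/(1+e₀)·log₁₀(σ'_f/σ'_0) = 0.17×2.6/(1+0.84)×log₁₀(94.065/42.793)
    = 0.24022 × 0.34206 = 0.08217 m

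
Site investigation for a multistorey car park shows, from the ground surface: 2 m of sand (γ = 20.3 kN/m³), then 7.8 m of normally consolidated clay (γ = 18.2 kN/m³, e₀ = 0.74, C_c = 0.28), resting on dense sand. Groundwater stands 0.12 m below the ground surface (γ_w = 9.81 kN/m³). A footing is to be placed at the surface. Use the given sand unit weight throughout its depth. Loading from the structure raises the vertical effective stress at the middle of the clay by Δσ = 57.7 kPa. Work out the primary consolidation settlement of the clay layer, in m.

S_c ≈ 0.392 m

Mid-depth of clay below the ground surface: z = 2 + 7.8/2 = 5.9 m.
Total vertical stress at mid-clay: σ_v = 20.3×2 + 18.2×3.9 = 111.58 kPa.
Pore pressure: u = 9.81×(5.9 − 0.12) = 56.702 kPa.
Initial effective stress: σ'_0 = σ_v − u = 111.58 − 56.702 = 54.878 kPa.
Final effective stress: σ'_f = σ'_0 + Δσ = 54.878 + 57.7 = 112.58 kPa.
Normally consolidated clay, so the full stress increment lies on the virgin compression line:
S_c = C_c·H/(1+e₀)·log₁₀(σ'_f/σ'_0) = 0.28×7.8/(1+0.74)×log₁₀(112.58/54.878)
    = 1.2552 × 0.31206 = 0.3917 m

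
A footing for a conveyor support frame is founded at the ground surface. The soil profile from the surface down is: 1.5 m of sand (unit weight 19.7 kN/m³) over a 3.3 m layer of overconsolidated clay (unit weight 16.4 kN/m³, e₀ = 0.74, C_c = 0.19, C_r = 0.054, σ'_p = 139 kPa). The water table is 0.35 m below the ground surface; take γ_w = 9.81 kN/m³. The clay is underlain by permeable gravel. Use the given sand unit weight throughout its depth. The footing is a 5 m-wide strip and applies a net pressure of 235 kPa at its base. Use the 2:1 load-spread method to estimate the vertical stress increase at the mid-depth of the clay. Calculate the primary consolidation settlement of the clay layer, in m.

Mid-depth of clay below the ground surface: z = 1.5 + 3.3/2 = 3.15 m.
Total vertical stress at mid-clay: σ_v = 19.7×1.5 + 16.4×1.65 = 56.61 kPa.
Pore pressure: u = 9.81×(3.15 − 0.35) = 27.468 kPa.
Initial effective stress: σ'_0 = σ_v − u = 56.61 − 27.468 = 29.142 kPa.
Stress increase at mid-clay by the 2:1 spreading method:
Δσ = qB/(B+z) = 235×5/(5+3.15) = 144.17 kPa
Final effective stress: σ'_f = 29.142 + 144.17 = 173.31 kPa.
σ'_f = 173.31 > σ'_p = 139 kPa, so the stress path crosses the preconsolidation pressure — recompression up to σ'_p, then virgin compression beyond:
S_c = H/(1+e₀)·[C_r·log₁₀(σ'_p/σ'_0) + C_c·log₁₀(σ'_f/σ'_p)]
    = 3.3/1.74 × [0.054×log₁₀(139/29.142) + 0.19×log₁₀(173.31/139)]
    = 1.8966 × [0.036639 + 0.018204] = 0.104 m

S_c ≈ 0.104 m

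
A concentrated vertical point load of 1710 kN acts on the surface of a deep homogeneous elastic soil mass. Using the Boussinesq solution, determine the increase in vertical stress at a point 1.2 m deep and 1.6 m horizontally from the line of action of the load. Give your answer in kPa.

Boussinesq vertical stress below a point load on an elastic half-space:
Δσ_z = 3P/(2πz²) · [1 + (r/z)²]^(−5/2)
r/z = 1.6/1.2 = 1.3333; [1+(r/z)²]^(−5/2) = 0.07776.
Δσ_z = 3×1710/(2π×1.2²) × 0.07776 = 566.99 × 0.07776 = 44.09 kPa

Δσ_z ≈ 44.1 kPa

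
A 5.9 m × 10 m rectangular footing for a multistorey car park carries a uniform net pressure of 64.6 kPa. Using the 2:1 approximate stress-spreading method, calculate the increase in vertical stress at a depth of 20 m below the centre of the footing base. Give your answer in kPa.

By the 2:1 method the load spreads at 1 horizontal : 2 vertical, so at depth z the loaded area has grown by z in each plan dimension:
Δσ = qBL/((B+z)(L+z)) = 64.6×5.9×10/((5.9+20)(10+20)) = 4.9053 kPa

Δσ_z ≈ 4.91 kPa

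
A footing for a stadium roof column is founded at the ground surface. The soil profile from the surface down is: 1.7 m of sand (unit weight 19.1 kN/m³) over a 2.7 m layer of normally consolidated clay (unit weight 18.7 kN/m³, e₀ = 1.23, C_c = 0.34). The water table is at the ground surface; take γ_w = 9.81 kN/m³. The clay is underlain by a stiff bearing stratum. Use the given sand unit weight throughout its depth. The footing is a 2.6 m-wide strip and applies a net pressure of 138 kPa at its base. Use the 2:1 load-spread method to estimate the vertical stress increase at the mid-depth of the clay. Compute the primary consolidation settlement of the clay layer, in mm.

S_c ≈ 213 mm

Mid-depth of clay below the ground surface: z = 1.7 + 2.7/2 = 3.05 m.
Total vertical stress at mid-clay: σ_v = 19.1×1.7 + 18.7×1.35 = 57.715 kPa.
Pore pressure: u = 9.81×(3.05 − 0) = 29.921 kPa.
Initial effective stress: σ'_0 = σ_v − u = 57.715 − 29.921 = 27.794 kPa.
Stress increase at mid-clay by the 2:1 spreading method:
Δσ = qB/(B+z) = 138×2.6/(2.6+3.05) = 63.504 kPa
Final effective stress: σ'_f = σ'_0 + Δσ = 27.794 + 63.504 = 91.298 kPa.
Normally consolidated clay, so the full stress increment lies on the virgin compression line:
S_c = C_c·H/(1+e₀)·log₁₀(σ'_f/σ'_0) = 0.34×2.7/(1+1.23)×log₁₀(91.298/27.794)
    = 0.41166 × 0.51651 = 0.2126 m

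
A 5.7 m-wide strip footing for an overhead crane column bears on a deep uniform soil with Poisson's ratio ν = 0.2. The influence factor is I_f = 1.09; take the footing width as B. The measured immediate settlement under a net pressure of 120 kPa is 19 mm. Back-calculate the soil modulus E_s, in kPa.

S_e = q·B·(1−ν²)/E_s · I_f  ⇒  E_s = q·B·(1−ν²)·I_f / S_e.
E_s = 120 × 5.7 × 0.96 × 1.09 / 0.019 = 37670 kPa

E_s ≈ 37700 kPa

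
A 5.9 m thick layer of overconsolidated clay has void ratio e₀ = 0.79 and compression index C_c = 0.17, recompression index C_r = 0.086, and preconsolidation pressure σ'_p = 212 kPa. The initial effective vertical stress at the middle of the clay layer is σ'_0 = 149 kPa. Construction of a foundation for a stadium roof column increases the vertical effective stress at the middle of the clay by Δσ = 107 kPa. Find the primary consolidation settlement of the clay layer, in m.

Final effective stress: σ'_f = 149 + 107 = 256 kPa.
σ'_f = 256 > σ'_p = 212 kPa, so the stress path crosses the preconsolidation pressure — recompression up to σ'_p, then virgin compression beyond:
S_c = H/(1+e₀)·[C_r·log₁₀(σ'_p/σ'_0) + C_c·log₁₀(σ'_f/σ'_p)]
    = 5.9/1.79 × [0.086×log₁₀(212/149) + 0.17×log₁₀(256/212)]
    = 3.2961 × [0.013171 + 0.013924] = 0.08931 m

S_c ≈ 0.0893 m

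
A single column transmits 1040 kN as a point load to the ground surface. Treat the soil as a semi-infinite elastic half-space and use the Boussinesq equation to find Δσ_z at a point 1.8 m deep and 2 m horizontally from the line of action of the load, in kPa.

Δσ_z ≈ 20.5 kPa

Boussinesq vertical stress below a point load on an elastic half-space:
Δσ_z = 3P/(2πz²) · [1 + (r/z)²]^(−5/2)
r/z = 2/1.8 = 1.1111; [1+(r/z)²]^(−5/2) = 0.13397.
Δσ_z = 3×1040/(2π×1.8²) × 0.13397 = 153.26 × 0.13397 = 20.53 kPa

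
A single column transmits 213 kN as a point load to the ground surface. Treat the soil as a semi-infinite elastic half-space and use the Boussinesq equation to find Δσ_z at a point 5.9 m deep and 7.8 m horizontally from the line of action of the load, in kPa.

Δσ_z ≈ 0.233 kPa

Boussinesq vertical stress below a point load on an elastic half-space:
Δσ_z = 3P/(2πz²) · [1 + (r/z)²]^(−5/2)
r/z = 7.8/5.9 = 1.322; [1+(r/z)²]^(−5/2) = 0.0799.
Δσ_z = 3×213/(2π×5.9²) × 0.0799 = 2.9216 × 0.0799 = 0.2334 kPa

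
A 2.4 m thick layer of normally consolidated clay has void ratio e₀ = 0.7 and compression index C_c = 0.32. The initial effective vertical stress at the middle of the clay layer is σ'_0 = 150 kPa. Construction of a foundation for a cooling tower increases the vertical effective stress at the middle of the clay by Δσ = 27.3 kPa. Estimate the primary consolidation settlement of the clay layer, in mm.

Final effective stress: σ'_f = σ'_0 + Δσ = 150 + 27.3 = 177.3 kPa.
Normally consolidated clay, so the full stress increment lies on the virgin compression line:
S_c = C_c·H/(1+e₀)·log₁₀(σ'_f/σ'_0) = 0.32×2.4/(1+0.7)×log₁₀(177.3/150)
    = 0.45176 × 0.072617 = 0.03281 m

S_c ≈ 32.8 mm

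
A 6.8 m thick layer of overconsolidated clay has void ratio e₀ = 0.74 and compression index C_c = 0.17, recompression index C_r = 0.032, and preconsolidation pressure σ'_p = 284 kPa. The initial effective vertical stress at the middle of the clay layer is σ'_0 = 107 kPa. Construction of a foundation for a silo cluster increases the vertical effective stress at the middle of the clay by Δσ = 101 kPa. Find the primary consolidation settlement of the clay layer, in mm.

Final effective stress: σ'_f = 107 + 101 = 208 kPa.
σ'_f = 208 ≤ σ'_p = 284 kPa, so the clay remains overconsolidated and only the recompression index applies:
S_c = C_r·H/(1+e₀)·log₁₀(σ'_f/σ'_0) = 0.032×6.8/1.74×log₁₀(208/107)
    = 0.12506 × 0.28868 = 0.0361 m

S_c ≈ 36.1 mm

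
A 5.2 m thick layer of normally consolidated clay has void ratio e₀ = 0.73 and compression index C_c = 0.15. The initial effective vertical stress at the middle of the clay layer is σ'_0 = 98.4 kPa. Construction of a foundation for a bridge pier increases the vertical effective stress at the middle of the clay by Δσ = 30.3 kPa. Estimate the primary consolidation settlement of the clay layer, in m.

Final effective stress: σ'_f = σ'_0 + Δσ = 98.4 + 30.3 = 128.7 kPa.
Normally consolidated clay, so the full stress increment lies on the virgin compression line:
S_c = C_c·H/(1+e₀)·log₁₀(σ'_f/σ'_0) = 0.15×5.2/(1+0.73)×log₁₀(128.7/98.4)
    = 0.45087 × 0.11658 = 0.05256 m

S_c ≈ 0.0526 m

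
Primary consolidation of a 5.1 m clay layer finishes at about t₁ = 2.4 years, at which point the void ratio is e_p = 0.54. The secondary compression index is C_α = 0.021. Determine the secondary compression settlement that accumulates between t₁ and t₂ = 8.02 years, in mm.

S_s ≈ 36.4 mm

Secondary compression: S_s = C_α·H/(1+e_p)·log₁₀(t₂/t₁)
S_s = 0.021×5.1/(1+0.54)×log₁₀(8.02/2.4)
    = 0.06955 × 0.524 = 0.03644 m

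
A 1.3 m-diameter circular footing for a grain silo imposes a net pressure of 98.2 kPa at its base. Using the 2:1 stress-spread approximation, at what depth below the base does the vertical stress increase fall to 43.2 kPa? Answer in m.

z ≈ 0.66 m

2:1 spreading — at depth z the loaded area has grown by z in each plan dimension:
qD²/(D+z)² = Δσ_z ⇒ z = D(√(q/Δσ_z) − 1) = 1.3×(√(98.2/43.2) − 1) = 0.66 m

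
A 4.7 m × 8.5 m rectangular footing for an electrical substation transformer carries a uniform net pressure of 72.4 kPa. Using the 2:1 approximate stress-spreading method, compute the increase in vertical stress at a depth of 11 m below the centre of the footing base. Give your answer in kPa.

By the 2:1 method the load spreads at 1 horizontal : 2 vertical, so at depth z the loaded area has grown by z in each plan dimension:
Δσ = qBL/((B+z)(L+z)) = 72.4×4.7×8.5/((4.7+11)(8.5+11)) = 9.4476 kPa

Δσ_z ≈ 9.45 kPa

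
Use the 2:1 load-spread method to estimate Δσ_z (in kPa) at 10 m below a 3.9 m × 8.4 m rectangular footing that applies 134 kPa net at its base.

By the 2:1 method the load spreads at 1 horizontal : 2 vertical, so at depth z the loaded area has grown by z in each plan dimension:
Δσ = qBL/((B+z)(L+z)) = 134×3.9×8.4/((3.9+10)(8.4+10)) = 17.164 kPa

Δσ_z ≈ 17.2 kPa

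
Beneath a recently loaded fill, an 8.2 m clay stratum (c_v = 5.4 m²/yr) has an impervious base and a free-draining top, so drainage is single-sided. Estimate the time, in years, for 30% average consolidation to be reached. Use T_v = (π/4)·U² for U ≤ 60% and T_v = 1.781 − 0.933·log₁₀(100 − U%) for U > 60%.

t ≈ 0.88 years

Drainage path length: H_d = H = 8.2 m (single drainage).
U ≤ 60%: T_v = (π/4)·U² = (π/4)×0.3² = 0.070686.
t = T_v·H_d²/c_v = 0.070686×8.2²/5.4 = 0.8802 years.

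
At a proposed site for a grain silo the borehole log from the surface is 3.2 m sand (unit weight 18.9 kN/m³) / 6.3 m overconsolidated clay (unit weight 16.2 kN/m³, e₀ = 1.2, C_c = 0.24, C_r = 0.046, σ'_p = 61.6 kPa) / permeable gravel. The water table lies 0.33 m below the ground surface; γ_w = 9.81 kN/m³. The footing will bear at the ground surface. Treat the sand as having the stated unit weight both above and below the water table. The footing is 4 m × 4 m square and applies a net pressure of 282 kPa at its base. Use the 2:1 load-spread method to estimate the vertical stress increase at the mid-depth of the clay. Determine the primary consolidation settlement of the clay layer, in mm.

Mid-depth of clay below the ground surface: z = 3.2 + 6.3/2 = 6.35 m.
Total vertical stress at mid-clay: σ_v = 18.9×3.2 + 16.2×3.15 = 111.51 kPa.
Pore pressure: u = 9.81×(6.35 − 0.33) = 59.056 kPa.
Initial effective stress: σ'_0 = σ_v − u = 111.51 − 59.056 = 52.454 kPa.
Stress increase at mid-clay by the 2:1 spreading method:
Δσ = qBL/((B+z)(L+z)) = 282×4×4/((4+6.35)(4+6.35)) = 42.12 kPa
Final effective stress: σ'_f = 52.454 + 42.12 = 94.574 kPa.
σ'_f = 94.574 > σ'_p = 61.6 kPa, so the stress path crosses the preconsolidation pressure — recompression up to σ'_p, then virgin compression beyond:
S_c = H/(1+e₀)·[C_r·log₁₀(σ'_p/σ'_0) + C_c·log₁₀(σ'_f/σ'_p)]
    = 6.3/2.2 × [0.046×log₁₀(61.6/52.454) + 0.24×log₁₀(94.574/61.6)]
    = 2.8636 × [0.0032109 + 0.044686] = 0.1372 m

S_c ≈ 137 mm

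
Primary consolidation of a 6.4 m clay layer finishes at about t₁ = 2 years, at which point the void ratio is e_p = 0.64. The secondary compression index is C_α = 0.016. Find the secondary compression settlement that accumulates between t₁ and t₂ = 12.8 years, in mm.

Secondary compression: S_s = C_α·H/(1+e_p)·log₁₀(t₂/t₁)
S_s = 0.016×6.4/(1+0.64)×log₁₀(12.8/2)
    = 0.06244 × 0.8062 = 0.05034 m

S_s ≈ 50.3 mm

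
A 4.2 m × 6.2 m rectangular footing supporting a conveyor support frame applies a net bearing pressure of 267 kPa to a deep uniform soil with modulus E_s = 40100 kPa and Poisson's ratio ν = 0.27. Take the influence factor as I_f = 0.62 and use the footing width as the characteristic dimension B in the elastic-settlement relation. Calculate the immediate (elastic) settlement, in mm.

S_e ≈ 16.1 mm

Immediate (elastic) settlement: S_e = q·B·(1−ν²)/E_s · I_f.
S_e = 267 × 4.2 × (1 − 0.27²) / 40100 × 0.62
    = 267 × 4.2 × 0.9271 / 40100 × 0.62
    = 0.01607 m = 16.07 mm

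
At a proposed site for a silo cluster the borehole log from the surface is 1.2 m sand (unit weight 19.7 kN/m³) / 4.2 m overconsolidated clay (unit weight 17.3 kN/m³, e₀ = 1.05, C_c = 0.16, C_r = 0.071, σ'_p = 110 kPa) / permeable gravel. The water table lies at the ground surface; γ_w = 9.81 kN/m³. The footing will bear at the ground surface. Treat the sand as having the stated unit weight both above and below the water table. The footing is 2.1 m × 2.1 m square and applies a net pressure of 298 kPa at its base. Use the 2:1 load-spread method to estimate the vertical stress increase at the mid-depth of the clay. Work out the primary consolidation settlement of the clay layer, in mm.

Mid-depth of clay below the ground surface: z = 1.2 + 4.2/2 = 3.3 m.
Total vertical stress at mid-clay: σ_v = 19.7×1.2 + 17.3×2.1 = 59.97 kPa.
Pore pressure: u = 9.81×(3.3 − 0) = 32.373 kPa.
Initial effective stress: σ'_0 = σ_v − u = 59.97 − 32.373 = 27.597 kPa.
Stress increase at mid-clay by the 2:1 spreading method:
Δσ = qBL/((B+z)(L+z)) = 298×2.1×2.1/((2.1+3.3)(2.1+3.3)) = 45.068 kPa
Final effective stress: σ'_f = 27.597 + 45.068 = 72.665 kPa.
σ'_f = 72.665 ≤ σ'_p = 110 kPa, so the clay remains overconsolidated and only the recompression index applies:
S_c = C_r·H/(1+e₀)·log₁₀(σ'_f/σ'_0) = 0.071×4.2/2.05×log₁₀(72.665/27.597)
    = 0.14546 × 0.42046 = 0.06116 m

S_c ≈ 61.2 mm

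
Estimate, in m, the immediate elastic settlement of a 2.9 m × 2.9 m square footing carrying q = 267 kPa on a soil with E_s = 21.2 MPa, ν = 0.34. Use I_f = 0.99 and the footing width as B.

Immediate (elastic) settlement: S_e = q·B·(1−ν²)/E_s · I_f.
E_s = 21.2 MPa = 21200 kPa.
S_e = 267 × 2.9 × (1 − 0.34²) / 21200 × 0.99
    = 267 × 2.9 × 0.8844 / 21200 × 0.99
    = 0.03198 m

S_e ≈ 0.032 m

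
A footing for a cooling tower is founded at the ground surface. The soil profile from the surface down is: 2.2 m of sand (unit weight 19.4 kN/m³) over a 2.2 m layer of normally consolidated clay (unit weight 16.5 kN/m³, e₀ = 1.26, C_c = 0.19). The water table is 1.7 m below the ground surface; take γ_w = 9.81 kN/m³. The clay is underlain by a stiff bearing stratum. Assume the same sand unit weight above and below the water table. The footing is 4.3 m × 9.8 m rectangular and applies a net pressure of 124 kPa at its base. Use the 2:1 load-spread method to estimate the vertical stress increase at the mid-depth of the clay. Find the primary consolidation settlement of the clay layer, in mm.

Mid-depth of clay below the ground surface: z = 2.2 + 2.2/2 = 3.3 m.
Total vertical stress at mid-clay: σ_v = 19.4×2.2 + 16.5×1.1 = 60.83 kPa.
Pore pressure: u = 9.81×(3.3 − 1.7) = 15.696 kPa.
Initial effective stress: σ'_0 = σ_v − u = 60.83 − 15.696 = 45.134 kPa.
Stress increase at mid-clay by the 2:1 spreading method:
Δσ = qBL/((B+z)(L+z)) = 124×4.3×9.8/((4.3+3.3)(9.8+3.3)) = 52.485 kPa
Final effective stress: σ'_f = σ'_0 + Δσ = 45.134 + 52.485 = 97.619 kPa.
Normally consolidated clay, so the full stress increment lies on the virgin compression line:
S_c = C_c·H/(1+e₀)·log₁₀(σ'_f/σ'_0) = 0.19×2.2/(1+1.26)×log₁₀(97.619/45.134)
    = 0.18496 × 0.33503 = 0.06197 m

S_c ≈ 62 mm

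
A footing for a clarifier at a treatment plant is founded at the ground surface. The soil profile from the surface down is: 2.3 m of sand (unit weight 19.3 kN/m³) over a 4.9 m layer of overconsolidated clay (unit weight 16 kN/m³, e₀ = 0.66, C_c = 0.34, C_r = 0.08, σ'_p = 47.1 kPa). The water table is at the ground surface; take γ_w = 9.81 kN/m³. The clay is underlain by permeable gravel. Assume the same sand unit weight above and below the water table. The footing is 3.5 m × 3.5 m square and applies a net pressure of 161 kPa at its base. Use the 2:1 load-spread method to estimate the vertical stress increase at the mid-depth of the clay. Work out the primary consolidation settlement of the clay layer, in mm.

S_c ≈ 172 mm

Mid-depth of clay below the ground surface: z = 2.3 + 4.9/2 = 4.75 m.
Total vertical stress at mid-clay: σ_v = 19.3×2.3 + 16×2.45 = 83.59 kPa.
Pore pressure: u = 9.81×(4.75 − 0) = 46.598 kPa.
Initial effective stress: σ'_0 = σ_v − u = 83.59 − 46.598 = 36.992 kPa.
Stress increase at mid-clay by the 2:1 spreading method:
Δσ = qBL/((B+z)(L+z)) = 161×3.5×3.5/((3.5+4.75)(3.5+4.75)) = 28.977 kPa
Final effective stress: σ'_f = 36.992 + 28.977 = 65.969 kPa.
σ'_f = 65.969 > σ'_p = 47.1 kPa, so the stress path crosses the preconsolidation pressure — recompression up to σ'_p, then virgin compression beyond:
S_c = H/(1+e₀)·[C_r·log₁₀(σ'_p/σ'_0) + C_c·log₁₀(σ'_f/σ'_p)]
    = 4.9/1.66 × [0.08×log₁₀(47.1/36.992) + 0.34×log₁₀(65.969/47.1)]
    = 2.9518 × [0.008393 + 0.049748] = 0.1716 m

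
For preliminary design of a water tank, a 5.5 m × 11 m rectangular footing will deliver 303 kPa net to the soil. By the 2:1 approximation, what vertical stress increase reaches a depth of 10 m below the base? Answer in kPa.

By the 2:1 method the load spreads at 1 horizontal : 2 vertical, so at depth z the loaded area has grown by z in each plan dimension:
Δσ = qBL/((B+z)(L+z)) = 303×5.5×11/((5.5+10)(11+10)) = 56.318 kPa

Δσ_z ≈ 56.3 kPa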